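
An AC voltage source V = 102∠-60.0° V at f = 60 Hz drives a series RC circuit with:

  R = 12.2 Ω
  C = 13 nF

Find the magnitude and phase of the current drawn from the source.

Step 1 — Angular frequency: ω = 2π·f = 2π·60 = 377 rad/s.
Step 2 — Component impedances:
  R: Z = R = 12.2 Ω
  C: Z = 1/(jωC) = -j/(ω·C) = 0 - j2.04e+05 Ω
Step 3 — Series combination: Z_total = R + C = 12.2 - j2.04e+05 Ω = 2.04e+05∠-90.0° Ω.
Step 4 — Source phasor: V = 102∠-60.0° V = 51 - j88.33 V.
Step 5 — Ohm's law: I = V / Z_total = (51 - j88.33) / (12.2 - j2.04e+05) = 0.0004329 + j0.0002499 A.
Step 6 — Convert to polar: |I| = 0.0004999 A, ∠I = 30.0°.

I = 0.0004999∠30.0° A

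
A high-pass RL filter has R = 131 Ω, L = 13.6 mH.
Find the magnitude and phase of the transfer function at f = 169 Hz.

Step 1 — Angular frequency: ω = 2π·169 = 1062 rad/s.
Step 2 — Transfer function: H(jω) = jωL/(R + jωL).
Step 3 — Numerator jωL = j·14.44; denominator R + jωL = 131 + j14.44.
Step 4 — H = 0.01201 + j0.1089.
Step 5 — Magnitude: |H| = 0.1096 (-19.2 dB); phase: φ = 83.7°.

|H| = 0.1096 (-19.2 dB), φ = 83.7°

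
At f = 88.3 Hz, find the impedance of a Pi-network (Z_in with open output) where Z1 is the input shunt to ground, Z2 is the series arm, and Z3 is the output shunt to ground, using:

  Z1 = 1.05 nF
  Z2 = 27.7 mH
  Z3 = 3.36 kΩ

Step 1 — Angular frequency: ω = 2π·f = 2π·88.3 = 554.8 rad/s.
Step 2 — Component impedances:
  Z1: Z = 1/(jωC) = -j/(ω·C) = 0 - j1.717e+06 Ω
  Z2: Z = jωL = j·554.8·0.0277 = 0 + j15.37 Ω
  Z3: Z = R = 3360 Ω
Step 3 — With open output, the series arm Z2 and the output shunt Z3 appear in series to ground: Z2 + Z3 = 3360 + j15.37 Ω.
Step 4 — Parallel with input shunt Z1: Z_in = Z1 || (Z2 + Z3) = 3360 + j8.791 Ω = 3360∠0.1° Ω.

Z = 3360 + j8.791 Ω = 3360∠0.1° Ω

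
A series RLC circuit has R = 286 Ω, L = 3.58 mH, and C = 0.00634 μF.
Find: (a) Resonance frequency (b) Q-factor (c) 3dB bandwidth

Step 1 — Resonance: ω₀ = 1/√(LC) = 1/√(0.00358·6.34e-09) = 2.099e+05 rad/s.
Step 2 — f₀ = ω₀/(2π) = 3.341e+04 Hz.
Step 3 — Series Q: Q = ω₀L/R = 2.099e+05·0.00358/286 = 2.627.
Step 4 — Bandwidth: Δω = ω₀/Q = 7.989e+04 rad/s; BW = Δω/(2π) = 1.271e+04 Hz.

(a) f₀ = 3.341e+04 Hz  (b) Q = 2.627  (c) BW = 1.271e+04 Hz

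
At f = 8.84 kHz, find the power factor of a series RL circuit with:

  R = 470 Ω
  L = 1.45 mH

Step 1 — Angular frequency: ω = 2π·f = 2π·8840 = 5.554e+04 rad/s.
Step 2 — Component impedances:
  R: Z = R = 470 Ω
  L: Z = jωL = j·5.554e+04·0.00145 = 0 + j80.54 Ω
Step 3 — Series combination: Z_total = R + L = 470 + j80.54 Ω = 476.9∠9.7° Ω.
Step 4 — Power factor: PF = cos(φ) = Re(Z)/|Z| = 470/476.85 = 0.9856.
Step 5 — Type: Im(Z) = 80.54 ⇒ lagging (phase φ = 9.7°).

PF = 0.9856 (lagging, φ = 9.7°)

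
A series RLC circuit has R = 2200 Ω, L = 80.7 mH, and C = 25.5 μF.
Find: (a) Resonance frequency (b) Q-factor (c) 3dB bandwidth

Step 1 — Resonance: ω₀ = 1/√(LC) = 1/√(0.0807·2.55e-05) = 697.1 rad/s.
Step 2 — f₀ = ω₀/(2π) = 110.9 Hz.
Step 3 — Series Q: Q = ω₀L/R = 697.1·0.0807/2200 = 0.02557.
Step 4 — Bandwidth: Δω = ω₀/Q = 2.726e+04 rad/s; BW = Δω/(2π) = 4339 Hz.

(a) f₀ = 110.9 Hz  (b) Q = 0.02557  (c) BW = 4339 Hz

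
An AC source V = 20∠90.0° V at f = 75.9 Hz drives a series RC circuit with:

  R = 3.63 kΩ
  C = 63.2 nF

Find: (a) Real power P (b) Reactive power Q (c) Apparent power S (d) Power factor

Step 1 — Angular frequency: ω = 2π·f = 2π·75.9 = 476.9 rad/s.
Step 2 — Component impedances:
  R: Z = R = 3630 Ω
  C: Z = 1/(jωC) = -j/(ω·C) = 0 - j3.318e+04 Ω
Step 3 — Series combination: Z_total = R + C = 3630 - j3.318e+04 Ω = 3.338e+04∠-83.8° Ω.
Step 4 — Source phasor: V = 20∠90.0° V = 0 + j20 V.
Step 5 — Current: I = V / Z = -0.0005957 + j6.517e-05 A = 0.0005992∠173.8° A.
Step 6 — Complex power: S = V·I* = 0.001303 - j0.01191 VA.
Step 7 — Real power: P = Re(S) = 0.001303 W.
Step 8 — Reactive power: Q = Im(S) = -0.01191 VAR.
Step 9 — Apparent power: |S| = 0.01198 VA.
Step 10 — Power factor: PF = P/|S| = 0.1088 (leading).

(a) P = 0.001303 W  (b) Q = -0.01191 VAR  (c) S = 0.01198 VA  (d) PF = 0.1088 (leading)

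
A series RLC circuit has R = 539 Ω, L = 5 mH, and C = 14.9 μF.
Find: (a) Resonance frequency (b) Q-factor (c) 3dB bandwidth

Step 1 — Resonance: ω₀ = 1/√(LC) = 1/√(0.005·1.49e-05) = 3664 rad/s.
Step 2 — f₀ = ω₀/(2π) = 583.1 Hz.
Step 3 — Series Q: Q = ω₀L/R = 3664·0.005/539 = 0.03399.
Step 4 — Bandwidth: Δω = ω₀/Q = 1.078e+05 rad/s; BW = Δω/(2π) = 1.716e+04 Hz.

(a) f₀ = 583.1 Hz  (b) Q = 0.03399  (c) BW = 1.716e+04 Hz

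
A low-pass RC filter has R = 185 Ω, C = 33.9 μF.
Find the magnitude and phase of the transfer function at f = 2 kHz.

Step 1 — Angular frequency: ω = 2π·2000 = 1.257e+04 rad/s.
Step 2 — Transfer function: H(jω) = 1/(1 + jωRC).
Step 3 — Denominator: 1 + jωRC = 1 + j·1.257e+04·185·3.39e-05 = 1 + j78.81.
Step 4 — H = 0.000161 - j0.01269.
Step 5 — Magnitude: |H| = 0.01269 (-37.9 dB); phase: φ = -89.3°.

|H| = 0.01269 (-37.9 dB), φ = -89.3°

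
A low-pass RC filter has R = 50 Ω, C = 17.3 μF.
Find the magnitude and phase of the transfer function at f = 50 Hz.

Step 1 — Angular frequency: ω = 2π·50 = 314.2 rad/s.
Step 2 — Transfer function: H(jω) = 1/(1 + jωRC).
Step 3 — Denominator: 1 + jωRC = 1 + j·314.2·50·1.73e-05 = 1 + j0.2717.
Step 4 — H = 0.9312 - j0.2531.
Step 5 — Magnitude: |H| = 0.965 (-0.3 dB); phase: φ = -15.2°.

|H| = 0.965 (-0.3 dB), φ = -15.2°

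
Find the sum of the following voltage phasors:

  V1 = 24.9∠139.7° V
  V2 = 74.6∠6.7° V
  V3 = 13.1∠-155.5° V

Step 1 — Convert each phasor to rectangular form:
  V1 = 24.9·(cos(139.7°) + j·sin(139.7°)) = -18.99 + j16.11 V
  V2 = 74.6·(cos(6.7°) + j·sin(6.7°)) = 74.09 + j8.704 V
  V3 = 13.1·(cos(-155.5°) + j·sin(-155.5°)) = -11.92 - j5.432 V
Step 2 — Sum components: V_total = 43.18 + j19.38 V.
Step 3 — Convert to polar: |V_total| = 47.33 V, ∠V_total = 24.2°.

V_total = 47.33∠24.2° V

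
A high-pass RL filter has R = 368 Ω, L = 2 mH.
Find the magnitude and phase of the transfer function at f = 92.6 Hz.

Step 1 — Angular frequency: ω = 2π·92.6 = 581.8 rad/s.
Step 2 — Transfer function: H(jω) = jωL/(R + jωL).
Step 3 — Numerator jωL = j·1.164; denominator R + jωL = 368 + j1.164.
Step 4 — H = 9.999e-06 + j0.003162.
Step 5 — Magnitude: |H| = 0.003162 (-50.0 dB); phase: φ = 89.8°.

|H| = 0.003162 (-50.0 dB), φ = 89.8°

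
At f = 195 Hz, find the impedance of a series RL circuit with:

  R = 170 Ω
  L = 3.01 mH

Step 1 — Angular frequency: ω = 2π·f = 2π·195 = 1225 rad/s.
Step 2 — Component impedances:
  R: Z = R = 170 Ω
  L: Z = jωL = j·1225·0.00301 = 0 + j3.688 Ω
Step 3 — Series combination: Z_total = R + L = 170 + j3.688 Ω = 170∠1.2° Ω.

Z = 170 + j3.688 Ω = 170∠1.2° Ω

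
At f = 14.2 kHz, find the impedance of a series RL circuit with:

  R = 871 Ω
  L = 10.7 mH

Step 1 — Angular frequency: ω = 2π·f = 2π·1.42e+04 = 8.922e+04 rad/s.
Step 2 — Component impedances:
  R: Z = R = 871 Ω
  L: Z = jωL = j·8.922e+04·0.0107 = 0 + j954.7 Ω
Step 3 — Series combination: Z_total = R + L = 871 + j954.7 Ω = 1292∠47.6° Ω.

Z = 871 + j954.7 Ω = 1292∠47.6° Ω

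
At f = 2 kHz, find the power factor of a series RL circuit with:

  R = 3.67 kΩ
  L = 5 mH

Step 1 — Angular frequency: ω = 2π·f = 2π·2000 = 1.257e+04 rad/s.
Step 2 — Component impedances:
  R: Z = R = 3670 Ω
  L: Z = jωL = j·1.257e+04·0.005 = 0 + j62.83 Ω
Step 3 — Series combination: Z_total = R + L = 3670 + j62.83 Ω = 3671∠1.0° Ω.
Step 4 — Power factor: PF = cos(φ) = Re(Z)/|Z| = 3670/3670.5 = 0.9999.
Step 5 — Type: Im(Z) = 62.83 ⇒ lagging (phase φ = 1.0°).

PF = 0.9999 (lagging, φ = 1.0°)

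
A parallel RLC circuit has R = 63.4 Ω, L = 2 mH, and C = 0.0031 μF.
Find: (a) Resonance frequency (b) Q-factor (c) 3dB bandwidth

Step 1 — Resonance: ω₀ = 1/√(LC) = 1/√(0.002·3.1e-09) = 4.016e+05 rad/s.
Step 2 — f₀ = ω₀/(2π) = 6.392e+04 Hz.
Step 3 — Parallel Q: Q = R/(ω₀L) = 63.4/(4.016e+05·0.002) = 0.07893.
Step 4 — Bandwidth: Δω = ω₀/Q = 5.088e+06 rad/s; BW = Δω/(2π) = 8.098e+05 Hz.

(a) f₀ = 6.392e+04 Hz  (b) Q = 0.07893  (c) BW = 8.098e+05 Hz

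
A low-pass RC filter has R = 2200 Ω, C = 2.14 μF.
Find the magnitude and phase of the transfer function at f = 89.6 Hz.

Step 1 — Angular frequency: ω = 2π·89.6 = 563 rad/s.
Step 2 — Transfer function: H(jω) = 1/(1 + jωRC).
Step 3 — Denominator: 1 + jωRC = 1 + j·563·2200·2.14e-06 = 1 + j2.65.
Step 4 — H = 0.1246 - j0.3303.
Step 5 — Magnitude: |H| = 0.353 (-9.0 dB); phase: φ = -69.3°.

|H| = 0.353 (-9.0 dB), φ = -69.3°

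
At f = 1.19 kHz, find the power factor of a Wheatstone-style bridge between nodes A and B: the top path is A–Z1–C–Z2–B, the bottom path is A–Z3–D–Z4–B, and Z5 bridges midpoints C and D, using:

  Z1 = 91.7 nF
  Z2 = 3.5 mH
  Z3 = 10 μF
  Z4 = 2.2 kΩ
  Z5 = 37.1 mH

Step 1 — Angular frequency: ω = 2π·f = 2π·1190 = 7477 rad/s.
Step 2 — Component impedances:
  Z1: Z = 1/(jωC) = -j/(ω·C) = 0 - j1458 Ω
  Z2: Z = jωL = j·7477·0.0035 = 0 + j26.17 Ω
  Z3: Z = 1/(jωC) = -j/(ω·C) = 0 - j13.37 Ω
  Z4: Z = R = 2200 Ω
  Z5: Z = jωL = j·7477·0.0371 = 0 + j277.4 Ω
Step 3 — Bridge requires nodal analysis (the Z5 bridge couples midpoints C and D, so the two paths cannot be reduced to a simple series/parallel combination). Setting node B to ground and injecting 1 A at node A, the 3-node admittance system at A, C, D solves to V_A = Z_AB = 58.87 + j338.7 Ω = 343.8∠80.1° Ω.
Step 4 — Power factor: PF = cos(φ) = Re(Z)/|Z| = 58.87/343.8 = 0.1712.
Step 5 — Type: Im(Z) = 338.7 ⇒ lagging (phase φ = 80.1°).

PF = 0.1712 (lagging, φ = 80.1°)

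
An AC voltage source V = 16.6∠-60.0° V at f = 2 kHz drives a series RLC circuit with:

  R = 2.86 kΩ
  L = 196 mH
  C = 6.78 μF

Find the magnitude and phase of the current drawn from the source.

Step 1 — Angular frequency: ω = 2π·f = 2π·2000 = 1.257e+04 rad/s.
Step 2 — Component impedances:
  R: Z = R = 2860 Ω
  L: Z = jωL = j·1.257e+04·0.196 = 0 + j2463 Ω
  C: Z = 1/(jωC) = -j/(ω·C) = 0 - j11.74 Ω
Step 3 — Series combination: Z_total = R + L + C = 2860 + j2451 Ω = 3767∠40.6° Ω.
Step 4 — Source phasor: V = 16.6∠-60.0° V = 8.3 - j14.38 V.
Step 5 — Ohm's law: I = V / Z_total = (8.3 - j14.38) / (2860 + j2451) = -0.0008106 - j0.004332 A.
Step 6 — Convert to polar: |I| = 0.004407 A, ∠I = -100.6°.

I = 0.004407∠-100.6° A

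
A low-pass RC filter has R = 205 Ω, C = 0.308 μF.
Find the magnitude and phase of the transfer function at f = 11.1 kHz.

Step 1 — Angular frequency: ω = 2π·1.11e+04 = 6.974e+04 rad/s.
Step 2 — Transfer function: H(jω) = 1/(1 + jωRC).
Step 3 — Denominator: 1 + jωRC = 1 + j·6.974e+04·205·3.08e-07 = 1 + j4.404.
Step 4 — H = 0.04904 - j0.216.
Step 5 — Magnitude: |H| = 0.2214 (-13.1 dB); phase: φ = -77.2°.

|H| = 0.2214 (-13.1 dB), φ = -77.2°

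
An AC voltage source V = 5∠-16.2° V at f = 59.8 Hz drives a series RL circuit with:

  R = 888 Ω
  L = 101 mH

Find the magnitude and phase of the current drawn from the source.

Step 1 — Angular frequency: ω = 2π·f = 2π·59.8 = 375.7 rad/s.
Step 2 — Component impedances:
  R: Z = R = 888 Ω
  L: Z = jωL = j·375.7·0.101 = 0 + j37.95 Ω
Step 3 — Series combination: Z_total = R + L = 888 + j37.95 Ω = 888.8∠2.4° Ω.
Step 4 — Source phasor: V = 5∠-16.2° V = 4.801 - j1.395 V.
Step 5 — Ohm's law: I = V / Z_total = (4.801 - j1.395) / (888 + j37.95) = 0.00533 - j0.001799 A.
Step 6 — Convert to polar: |I| = 0.005625 A, ∠I = -18.6°.

I = 0.005625∠-18.6° A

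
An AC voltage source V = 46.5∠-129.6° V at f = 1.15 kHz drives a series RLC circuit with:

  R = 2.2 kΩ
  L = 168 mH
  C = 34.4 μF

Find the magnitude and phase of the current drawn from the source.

Step 1 — Angular frequency: ω = 2π·f = 2π·1150 = 7226 rad/s.
Step 2 — Component impedances:
  R: Z = R = 2200 Ω
  L: Z = jωL = j·7226·0.168 = 0 + j1214 Ω
  C: Z = 1/(jωC) = -j/(ω·C) = 0 - j4.023 Ω
Step 3 — Series combination: Z_total = R + L + C = 2200 + j1210 Ω = 2511∠28.8° Ω.
Step 4 — Source phasor: V = 46.5∠-129.6° V = -29.64 - j35.83 V.
Step 5 — Ohm's law: I = V / Z_total = (-29.64 - j35.83) / (2200 + j1210) = -0.01722 - j0.006815 A.
Step 6 — Convert to polar: |I| = 0.01852 A, ∠I = -158.4°.

I = 0.01852∠-158.4° A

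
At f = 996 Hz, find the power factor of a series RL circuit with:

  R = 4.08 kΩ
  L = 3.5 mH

Step 1 — Angular frequency: ω = 2π·f = 2π·996 = 6258 rad/s.
Step 2 — Component impedances:
  R: Z = R = 4080 Ω
  L: Z = jωL = j·6258·0.0035 = 0 + j21.9 Ω
Step 3 — Series combination: Z_total = R + L = 4080 + j21.9 Ω = 4080∠0.3° Ω.
Step 4 — Power factor: PF = cos(φ) = Re(Z)/|Z| = 4080/4080 = 1.
Step 5 — Type: Im(Z) = 21.9 ⇒ lagging (phase φ = 0.3°).

PF = 1 (lagging, φ = 0.3°)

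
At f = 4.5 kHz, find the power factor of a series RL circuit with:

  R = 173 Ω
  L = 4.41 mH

Step 1 — Angular frequency: ω = 2π·f = 2π·4500 = 2.827e+04 rad/s.
Step 2 — Component impedances:
  R: Z = R = 173 Ω
  L: Z = jωL = j·2.827e+04·0.00441 = 0 + j124.7 Ω
Step 3 — Series combination: Z_total = R + L = 173 + j124.7 Ω = 213.3∠35.8° Ω.
Step 4 — Power factor: PF = cos(φ) = Re(Z)/|Z| = 173/213.252 = 0.8112.
Step 5 — Type: Im(Z) = 124.7 ⇒ lagging (phase φ = 35.8°).

PF = 0.8112 (lagging, φ = 35.8°)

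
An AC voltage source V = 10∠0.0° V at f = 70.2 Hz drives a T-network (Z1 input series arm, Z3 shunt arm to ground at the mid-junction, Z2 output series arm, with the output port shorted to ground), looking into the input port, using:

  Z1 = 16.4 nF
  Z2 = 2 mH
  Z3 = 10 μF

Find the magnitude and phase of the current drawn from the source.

Step 1 — Angular frequency: ω = 2π·f = 2π·70.2 = 441.1 rad/s.
Step 2 — Component impedances:
  Z1: Z = 1/(jωC) = -j/(ω·C) = 0 - j1.382e+05 Ω
  Z2: Z = jωL = j·441.1·0.002 = 0 + j0.8822 Ω
  Z3: Z = 1/(jωC) = -j/(ω·C) = 0 - j226.7 Ω
Step 3 — With the output port shorted to ground, the output series arm Z2 runs from the junction to ground; the shunt arm Z3 also runs from the junction to ground. They appear in parallel: Z3 || Z2 = 0 + j0.8856 Ω.
Step 4 — Series with input arm Z1: Z_in = Z1 + (Z3 || Z2) = 0 - j1.382e+05 Ω = 1.382e+05∠-90.0° Ω.
Step 5 — Source phasor: V = 10∠0.0° V = 10 V.
Step 6 — Ohm's law: I = V / Z_total = (10) / (0 - j1.382e+05) = 0 + j7.234e-05 A.
Step 7 — Convert to polar: |I| = 7.234e-05 A, ∠I = 90.0°.

I = 7.234e-05∠90.0° A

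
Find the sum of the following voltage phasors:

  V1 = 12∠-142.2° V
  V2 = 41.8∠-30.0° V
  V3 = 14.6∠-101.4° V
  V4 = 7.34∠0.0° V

Step 1 — Convert each phasor to rectangular form:
  V1 = 12·(cos(-142.2°) + j·sin(-142.2°)) = -9.482 - j7.355 V
  V2 = 41.8·(cos(-30.0°) + j·sin(-30.0°)) = 36.2 - j20.9 V
  V3 = 14.6·(cos(-101.4°) + j·sin(-101.4°)) = -2.886 - j14.31 V
  V4 = 7.34·(cos(0.0°) + j·sin(0.0°)) = 7.34 V
Step 2 — Sum components: V_total = 31.17 - j42.57 V.
Step 3 — Convert to polar: |V_total| = 52.76 V, ∠V_total = -53.8°.

V_total = 52.76∠-53.8° V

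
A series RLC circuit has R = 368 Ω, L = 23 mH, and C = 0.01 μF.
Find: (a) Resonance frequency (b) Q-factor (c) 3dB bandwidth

Step 1 — Resonance condition Im(Z)=0 gives ω₀ = 1/√(LC).
Step 2 — ω₀ = 1/√(0.023·1e-08) = 6.594e+04 rad/s.
Step 3 — f₀ = ω₀/(2π) = 1.049e+04 Hz.
Step 4 — Series Q: Q = ω₀L/R = 6.594e+04·0.023/368 = 4.121.
Step 5 — 3dB bandwidth: Δω = ω₀/Q = 1.6e+04 rad/s; BW = Δω/(2π) = 2546 Hz.

(a) f₀ = 1.049e+04 Hz  (b) Q = 4.121  (c) BW = 2546 Hz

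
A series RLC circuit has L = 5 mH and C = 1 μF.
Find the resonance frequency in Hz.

Step 1 — Resonance condition Im(Z)=0 gives ω₀ = 1/√(LC).
Step 2 — ω₀ = 1/√(0.005·1e-06) = 1.414e+04 rad/s.
Step 3 — f₀ = ω₀/(2π) = 2251 Hz.

f₀ = 2251 Hz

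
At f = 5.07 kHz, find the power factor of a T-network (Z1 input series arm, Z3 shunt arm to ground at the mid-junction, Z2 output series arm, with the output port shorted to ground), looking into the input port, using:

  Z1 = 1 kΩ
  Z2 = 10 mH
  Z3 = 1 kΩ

Step 1 — Angular frequency: ω = 2π·f = 2π·5070 = 3.186e+04 rad/s.
Step 2 — Component impedances:
  Z1: Z = R = 1000 Ω
  Z2: Z = jωL = j·3.186e+04·0.01 = 0 + j318.6 Ω
  Z3: Z = R = 1000 Ω
Step 3 — With the output port shorted to ground, the output series arm Z2 runs from the junction to ground; the shunt arm Z3 also runs from the junction to ground. They appear in parallel: Z3 || Z2 = 92.13 + j289.2 Ω.
Step 4 — Series with input arm Z1: Z_in = Z1 + (Z3 || Z2) = 1092 + j289.2 Ω = 1130∠14.8° Ω.
Step 5 — Power factor: PF = cos(φ) = Re(Z)/|Z| = 1092.13/1129.77 = 0.9667.
Step 6 — Type: Im(Z) = 289.2 ⇒ lagging (phase φ = 14.8°).

PF = 0.9667 (lagging, φ = 14.8°)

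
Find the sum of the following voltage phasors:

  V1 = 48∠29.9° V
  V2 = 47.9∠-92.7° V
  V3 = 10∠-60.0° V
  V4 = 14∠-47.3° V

Step 1 — Convert each phasor to rectangular form:
  V1 = 48·(cos(29.9°) + j·sin(29.9°)) = 41.61 + j23.93 V
  V2 = 47.9·(cos(-92.7°) + j·sin(-92.7°)) = -2.256 - j47.85 V
  V3 = 10·(cos(-60.0°) + j·sin(-60.0°)) = 5 - j8.66 V
  V4 = 14·(cos(-47.3°) + j·sin(-47.3°)) = 9.494 - j10.29 V
Step 2 — Sum components: V_total = 53.85 - j42.87 V.
Step 3 — Convert to polar: |V_total| = 68.83 V, ∠V_total = -38.5°.

V_total = 68.83∠-38.5° V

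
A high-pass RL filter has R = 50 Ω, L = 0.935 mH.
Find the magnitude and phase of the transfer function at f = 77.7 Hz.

Step 1 — Angular frequency: ω = 2π·77.7 = 488.2 rad/s.
Step 2 — Transfer function: H(jω) = jωL/(R + jωL).
Step 3 — Numerator jωL = j·0.4565; denominator R + jωL = 50 + j0.4565.
Step 4 — H = 8.334e-05 + j0.009129.
Step 5 — Magnitude: |H| = 0.009129 (-40.8 dB); phase: φ = 89.5°.

|H| = 0.009129 (-40.8 dB), φ = 89.5°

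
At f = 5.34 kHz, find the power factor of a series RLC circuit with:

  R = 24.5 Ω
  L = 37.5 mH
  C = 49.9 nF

Step 1 — Angular frequency: ω = 2π·f = 2π·5340 = 3.355e+04 rad/s.
Step 2 — Component impedances:
  R: Z = R = 24.5 Ω
  L: Z = jωL = j·3.355e+04·0.0375 = 0 + j1258 Ω
  C: Z = 1/(jωC) = -j/(ω·C) = 0 - j597.3 Ω
Step 3 — Series combination: Z_total = R + L + C = 24.5 + j660.9 Ω = 661.4∠87.9° Ω.
Step 4 — Power factor: PF = cos(φ) = Re(Z)/|Z| = 24.5/661.4 = 0.03704.
Step 5 — Type: Im(Z) = 660.9 ⇒ lagging (phase φ = 87.9°).

PF = 0.03704 (lagging, φ = 87.9°)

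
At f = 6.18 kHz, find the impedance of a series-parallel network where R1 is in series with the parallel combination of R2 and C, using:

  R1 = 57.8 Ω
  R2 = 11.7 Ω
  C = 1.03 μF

Step 1 — Angular frequency: ω = 2π·f = 2π·6180 = 3.883e+04 rad/s.
Step 2 — Component impedances:
  R1: Z = R = 57.8 Ω
  R2: Z = R = 11.7 Ω
  C: Z = 1/(jωC) = -j/(ω·C) = 0 - j25 Ω
Step 3 — Parallel branch: R2 || C = 1/(1/R2 + 1/C) = 9.598 - j4.491 Ω.
Step 4 — Series with R1: Z_total = R1 + (R2 || C) = 67.4 - j4.491 Ω = 67.55∠-3.8° Ω.

Z = 67.4 - j4.491 Ω = 67.55∠-3.8° Ω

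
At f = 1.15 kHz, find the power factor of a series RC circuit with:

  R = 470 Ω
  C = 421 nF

Step 1 — Angular frequency: ω = 2π·f = 2π·1150 = 7226 rad/s.
Step 2 — Component impedances:
  R: Z = R = 470 Ω
  C: Z = 1/(jωC) = -j/(ω·C) = 0 - j328.7 Ω
Step 3 — Series combination: Z_total = R + C = 470 - j328.7 Ω = 573.6∠-35.0° Ω.
Step 4 — Power factor: PF = cos(φ) = Re(Z)/|Z| = 470/573.55 = 0.8195.
Step 5 — Type: Im(Z) = -328.7 ⇒ leading (phase φ = -35.0°).

PF = 0.8195 (leading, φ = -35.0°)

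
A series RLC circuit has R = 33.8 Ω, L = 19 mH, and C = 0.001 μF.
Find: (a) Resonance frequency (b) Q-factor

Step 1 — Resonance condition Im(Z)=0 gives ω₀ = 1/√(LC).
Step 2 — ω₀ = 1/√(0.019·1e-09) = 2.294e+05 rad/s.
Step 3 — f₀ = ω₀/(2π) = 3.651e+04 Hz.
Step 4 — Series Q: Q = ω₀L/R = 2.294e+05·0.019/33.8 = 129.

(a) f₀ = 3.651e+04 Hz  (b) Q = 129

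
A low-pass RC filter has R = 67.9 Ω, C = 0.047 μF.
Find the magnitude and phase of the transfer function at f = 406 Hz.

Step 1 — Angular frequency: ω = 2π·406 = 2551 rad/s.
Step 2 — Transfer function: H(jω) = 1/(1 + jωRC).
Step 3 — Denominator: 1 + jωRC = 1 + j·2551·67.9·4.7e-08 = 1 + j0.008141.
Step 4 — H = 0.9999 - j0.00814.
Step 5 — Magnitude: |H| = 1 (-0.0 dB); phase: φ = -0.5°.

|H| = 1 (-0.0 dB), φ = -0.5°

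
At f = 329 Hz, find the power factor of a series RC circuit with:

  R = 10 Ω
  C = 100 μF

Step 1 — Angular frequency: ω = 2π·f = 2π·329 = 2067 rad/s.
Step 2 — Component impedances:
  R: Z = R = 10 Ω
  C: Z = 1/(jωC) = -j/(ω·C) = 0 - j4.838 Ω
Step 3 — Series combination: Z_total = R + C = 10 - j4.838 Ω = 11.11∠-25.8° Ω.
Step 4 — Power factor: PF = cos(φ) = Re(Z)/|Z| = 10/11.109 = 0.9002.
Step 5 — Type: Im(Z) = -4.838 ⇒ leading (phase φ = -25.8°).

PF = 0.9002 (leading, φ = -25.8°)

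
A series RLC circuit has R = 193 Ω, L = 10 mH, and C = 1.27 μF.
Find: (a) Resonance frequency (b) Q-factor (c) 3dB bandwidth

Step 1 — Resonance condition Im(Z)=0 gives ω₀ = 1/√(LC).
Step 2 — ω₀ = 1/√(0.01·1.27e-06) = 8874 rad/s.
Step 3 — f₀ = ω₀/(2π) = 1412 Hz.
Step 4 — Series Q: Q = ω₀L/R = 8874·0.01/193 = 0.4598.
Step 5 — 3dB bandwidth: Δω = ω₀/Q = 1.93e+04 rad/s; BW = Δω/(2π) = 3072 Hz.

(a) f₀ = 1412 Hz  (b) Q = 0.4598  (c) BW = 3072 Hz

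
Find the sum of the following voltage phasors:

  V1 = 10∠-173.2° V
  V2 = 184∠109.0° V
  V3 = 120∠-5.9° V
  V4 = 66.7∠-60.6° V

Step 1 — Convert each phasor to rectangular form:
  V1 = 10·(cos(-173.2°) + j·sin(-173.2°)) = -9.93 - j1.184 V
  V2 = 184·(cos(109.0°) + j·sin(109.0°)) = -59.9 + j174 V
  V3 = 120·(cos(-5.9°) + j·sin(-5.9°)) = 119.4 - j12.34 V
  V4 = 66.7·(cos(-60.6°) + j·sin(-60.6°)) = 32.74 - j58.11 V
Step 2 — Sum components: V_total = 82.27 + j102.3 V.
Step 3 — Convert to polar: |V_total| = 131.3 V, ∠V_total = 51.2°.

V_total = 131.3∠51.2° V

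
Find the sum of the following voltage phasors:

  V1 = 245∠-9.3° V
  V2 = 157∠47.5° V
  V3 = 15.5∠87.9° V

Step 1 — Convert each phasor to rectangular form:
  V1 = 245·(cos(-9.3°) + j·sin(-9.3°)) = 241.8 - j39.59 V
  V2 = 157·(cos(47.5°) + j·sin(47.5°)) = 106.1 + j115.8 V
  V3 = 15.5·(cos(87.9°) + j·sin(87.9°)) = 0.568 + j15.49 V
Step 2 — Sum components: V_total = 348.4 + j91.65 V.
Step 3 — Convert to polar: |V_total| = 360.3 V, ∠V_total = 14.7°.

V_total = 360.3∠14.7° V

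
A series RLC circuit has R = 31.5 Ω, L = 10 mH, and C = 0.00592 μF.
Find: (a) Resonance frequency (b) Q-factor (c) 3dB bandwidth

Step 1 — Resonance condition Im(Z)=0 gives ω₀ = 1/√(LC).
Step 2 — ω₀ = 1/√(0.01·5.92e-09) = 1.3e+05 rad/s.
Step 3 — f₀ = ω₀/(2π) = 2.069e+04 Hz.
Step 4 — Series Q: Q = ω₀L/R = 1.3e+05·0.01/31.5 = 41.26.
Step 5 — 3dB bandwidth: Δω = ω₀/Q = 3150 rad/s; BW = Δω/(2π) = 501.3 Hz.

(a) f₀ = 2.069e+04 Hz  (b) Q = 41.26  (c) BW = 501.3 Hz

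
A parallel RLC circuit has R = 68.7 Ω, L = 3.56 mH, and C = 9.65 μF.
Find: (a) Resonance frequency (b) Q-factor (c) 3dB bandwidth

Step 1 — Resonance: ω₀ = 1/√(LC) = 1/√(0.00356·9.65e-06) = 5395 rad/s.
Step 2 — f₀ = ω₀/(2π) = 858.7 Hz.
Step 3 — Parallel Q: Q = R/(ω₀L) = 68.7/(5395·0.00356) = 3.577.
Step 4 — Bandwidth: Δω = ω₀/Q = 1508 rad/s; BW = Δω/(2π) = 240.1 Hz.

(a) f₀ = 858.7 Hz  (b) Q = 3.577  (c) BW = 240.1 Hz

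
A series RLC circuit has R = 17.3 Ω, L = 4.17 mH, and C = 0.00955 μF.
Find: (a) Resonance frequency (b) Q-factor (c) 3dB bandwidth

Step 1 — Resonance: ω₀ = 1/√(LC) = 1/√(0.00417·9.55e-09) = 1.585e+05 rad/s.
Step 2 — f₀ = ω₀/(2π) = 2.522e+04 Hz.
Step 3 — Series Q: Q = ω₀L/R = 1.585e+05·0.00417/17.3 = 38.2.
Step 4 — Bandwidth: Δω = ω₀/Q = 4149 rad/s; BW = Δω/(2π) = 660.3 Hz.

(a) f₀ = 2.522e+04 Hz  (b) Q = 38.2  (c) BW = 660.3 Hz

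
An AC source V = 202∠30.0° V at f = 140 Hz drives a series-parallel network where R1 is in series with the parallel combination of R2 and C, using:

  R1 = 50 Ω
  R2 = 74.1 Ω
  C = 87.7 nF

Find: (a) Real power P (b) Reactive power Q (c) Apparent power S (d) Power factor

Step 1 — Angular frequency: ω = 2π·f = 2π·140 = 879.6 rad/s.
Step 2 — Component impedances:
  R1: Z = R = 50 Ω
  R2: Z = R = 74.1 Ω
  C: Z = 1/(jωC) = -j/(ω·C) = 0 - j1.296e+04 Ω
Step 3 — Parallel branch: R2 || C = 1/(1/R2 + 1/C) = 74.1 - j0.4236 Ω.
Step 4 — Series with R1: Z_total = R1 + (R2 || C) = 124.1 - j0.4236 Ω = 124.1∠-0.2° Ω.
Step 5 — Source phasor: V = 202∠30.0° V = 174.9 + j101 V.
Step 6 — Current: I = V / Z = 1.407 + j0.8187 A = 1.628∠30.2° A.
Step 7 — Complex power: S = V·I* = 328.8 - j1.122 VA.
Step 8 — Real power: P = Re(S) = 328.8 W.
Step 9 — Reactive power: Q = Im(S) = -1.122 VAR.
Step 10 — Apparent power: |S| = 328.8 VA.
Step 11 — Power factor: PF = P/|S| = 1 (leading).

(a) P = 328.8 W  (b) Q = -1.122 VAR  (c) S = 328.8 VA  (d) PF = 1 (leading)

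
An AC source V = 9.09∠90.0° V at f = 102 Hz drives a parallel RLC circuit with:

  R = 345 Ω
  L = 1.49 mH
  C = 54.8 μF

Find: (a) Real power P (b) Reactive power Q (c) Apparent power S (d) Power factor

Step 1 — Angular frequency: ω = 2π·f = 2π·102 = 640.9 rad/s.
Step 2 — Component impedances:
  R: Z = R = 345 Ω
  L: Z = jωL = j·640.9·0.00149 = 0 + j0.9549 Ω
  C: Z = 1/(jωC) = -j/(ω·C) = 0 - j28.47 Ω
Step 3 — Parallel combination: 1/Z_total = 1/R + 1/L + 1/C; Z_total = 0.00283 + j0.988 Ω = 0.9881∠89.8° Ω.
Step 4 — Source phasor: V = 9.09∠90.0° V = 0 + j9.09 V.
Step 5 — Current: I = V / Z = 9.2 + j0.02635 A = 9.2∠0.2° A.
Step 6 — Complex power: S = V·I* = 0.2395 + j83.63 VA.
Step 7 — Real power: P = Re(S) = 0.2395 W.
Step 8 — Reactive power: Q = Im(S) = 83.63 VAR.
Step 9 — Apparent power: |S| = 83.63 VA.
Step 10 — Power factor: PF = P/|S| = 0.002864 (lagging).

(a) P = 0.2395 W  (b) Q = 83.63 VAR  (c) S = 83.63 VA  (d) PF = 0.002864 (lagging)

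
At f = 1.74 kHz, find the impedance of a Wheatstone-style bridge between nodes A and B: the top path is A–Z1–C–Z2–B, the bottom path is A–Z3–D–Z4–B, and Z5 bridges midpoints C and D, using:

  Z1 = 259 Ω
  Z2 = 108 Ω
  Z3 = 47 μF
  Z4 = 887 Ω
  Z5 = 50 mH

Step 1 — Angular frequency: ω = 2π·f = 2π·1740 = 1.093e+04 rad/s.
Step 2 — Component impedances:
  Z1: Z = R = 259 Ω
  Z2: Z = R = 108 Ω
  Z3: Z = 1/(jωC) = -j/(ω·C) = 0 - j1.946 Ω
  Z4: Z = R = 887 Ω
  Z5: Z = jωL = j·1.093e+04·0.05 = 0 + j546.6 Ω
Step 3 — Bridge requires nodal analysis (the Z5 bridge couples midpoints C and D, so the two paths cannot be reduced to a simple series/parallel combination). Setting node B to ground and injecting 1 A at node A, the 3-node admittance system at A, C, D solves to V_A = Z_AB = 239 + j53.62 Ω = 245∠12.6° Ω.

Z = 239 + j53.62 Ω = 245∠12.6° Ω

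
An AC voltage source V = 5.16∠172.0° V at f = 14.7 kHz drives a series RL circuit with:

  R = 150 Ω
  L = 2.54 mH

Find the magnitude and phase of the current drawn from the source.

Step 1 — Angular frequency: ω = 2π·f = 2π·1.47e+04 = 9.236e+04 rad/s.
Step 2 — Component impedances:
  R: Z = R = 150 Ω
  L: Z = jωL = j·9.236e+04·0.00254 = 0 + j234.6 Ω
Step 3 — Series combination: Z_total = R + L = 150 + j234.6 Ω = 278.5∠57.4° Ω.
Step 4 — Source phasor: V = 5.16∠172.0° V = -5.11 + j0.7181 V.
Step 5 — Ohm's law: I = V / Z_total = (-5.11 + j0.7181) / (150 + j234.6) = -0.007712 + j0.01685 A.
Step 6 — Convert to polar: |I| = 0.01853 A, ∠I = 114.6°.

I = 0.01853∠114.6° A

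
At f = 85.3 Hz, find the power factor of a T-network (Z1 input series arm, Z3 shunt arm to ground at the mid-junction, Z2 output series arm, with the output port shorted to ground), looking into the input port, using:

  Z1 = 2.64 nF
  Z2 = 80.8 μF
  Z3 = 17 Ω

Step 1 — Angular frequency: ω = 2π·f = 2π·85.3 = 536 rad/s.
Step 2 — Component impedances:
  Z1: Z = 1/(jωC) = -j/(ω·C) = 0 - j7.068e+05 Ω
  Z2: Z = 1/(jωC) = -j/(ω·C) = 0 - j23.09 Ω
  Z3: Z = R = 17 Ω
Step 3 — With the output port shorted to ground, the output series arm Z2 runs from the junction to ground; the shunt arm Z3 also runs from the junction to ground. They appear in parallel: Z3 || Z2 = 11.02 - j8.116 Ω.
Step 4 — Series with input arm Z1: Z_in = Z1 + (Z3 || Z2) = 11.02 - j7.068e+05 Ω = 7.068e+05∠-90.0° Ω.
Step 5 — Power factor: PF = cos(φ) = Re(Z)/|Z| = 11.025/7.0676e+05 = 1.56e-05.
Step 6 — Type: Im(Z) = -7.068e+05 ⇒ leading (phase φ = -90.0°).

PF = 1.56e-05 (leading, φ = -90.0°)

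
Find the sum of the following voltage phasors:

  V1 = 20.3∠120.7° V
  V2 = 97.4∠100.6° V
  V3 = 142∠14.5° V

Step 1 — Convert each phasor to rectangular form:
  V1 = 20.3·(cos(120.7°) + j·sin(120.7°)) = -10.36 + j17.46 V
  V2 = 97.4·(cos(100.6°) + j·sin(100.6°)) = -17.92 + j95.74 V
  V3 = 142·(cos(14.5°) + j·sin(14.5°)) = 137.5 + j35.55 V
Step 2 — Sum components: V_total = 109.2 + j148.7 V.
Step 3 — Convert to polar: |V_total| = 184.5 V, ∠V_total = 53.7°.

V_total = 184.5∠53.7° V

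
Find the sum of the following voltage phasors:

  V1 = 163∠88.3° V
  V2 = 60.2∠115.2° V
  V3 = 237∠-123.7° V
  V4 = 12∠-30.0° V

Step 1 — Convert each phasor to rectangular form:
  V1 = 163·(cos(88.3°) + j·sin(88.3°)) = 4.836 + j162.9 V
  V2 = 60.2·(cos(115.2°) + j·sin(115.2°)) = -25.63 + j54.47 V
  V3 = 237·(cos(-123.7°) + j·sin(-123.7°)) = -131.5 - j197.2 V
  V4 = 12·(cos(-30.0°) + j·sin(-30.0°)) = 10.39 - j6 V
Step 2 — Sum components: V_total = -141.9 + j14.23 V.
Step 3 — Convert to polar: |V_total| = 142.6 V, ∠V_total = 174.3°.

V_total = 142.6∠174.3° V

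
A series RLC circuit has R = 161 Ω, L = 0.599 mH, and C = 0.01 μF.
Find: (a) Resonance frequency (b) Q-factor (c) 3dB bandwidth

Step 1 — Resonance: ω₀ = 1/√(LC) = 1/√(0.000599·1e-08) = 4.086e+05 rad/s.
Step 2 — f₀ = ω₀/(2π) = 6.503e+04 Hz.
Step 3 — Series Q: Q = ω₀L/R = 4.086e+05·0.000599/161 = 1.52.
Step 4 — Bandwidth: Δω = ω₀/Q = 2.688e+05 rad/s; BW = Δω/(2π) = 4.278e+04 Hz.

(a) f₀ = 6.503e+04 Hz  (b) Q = 1.52  (c) BW = 4.278e+04 Hz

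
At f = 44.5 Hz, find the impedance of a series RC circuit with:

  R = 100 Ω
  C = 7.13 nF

Step 1 — Angular frequency: ω = 2π·f = 2π·44.5 = 279.6 rad/s.
Step 2 — Component impedances:
  R: Z = R = 100 Ω
  C: Z = 1/(jωC) = -j/(ω·C) = 0 - j5.016e+05 Ω
Step 3 — Series combination: Z_total = R + C = 100 - j5.016e+05 Ω = 5.016e+05∠-90.0° Ω.

Z = 100 - j5.016e+05 Ω = 5.016e+05∠-90.0° Ω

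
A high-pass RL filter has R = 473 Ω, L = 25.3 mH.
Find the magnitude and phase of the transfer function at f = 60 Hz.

Step 1 — Angular frequency: ω = 2π·60 = 377 rad/s.
Step 2 — Transfer function: H(jω) = jωL/(R + jωL).
Step 3 — Numerator jωL = j·9.538; denominator R + jωL = 473 + j9.538.
Step 4 — H = 0.0004064 + j0.02016.
Step 5 — Magnitude: |H| = 0.02016 (-33.9 dB); phase: φ = 88.8°.

|H| = 0.02016 (-33.9 dB), φ = 88.8°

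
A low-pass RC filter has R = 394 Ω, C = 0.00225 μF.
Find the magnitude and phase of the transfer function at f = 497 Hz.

Step 1 — Angular frequency: ω = 2π·497 = 3123 rad/s.
Step 2 — Transfer function: H(jω) = 1/(1 + jωRC).
Step 3 — Denominator: 1 + jωRC = 1 + j·3123·394·2.25e-09 = 1 + j0.002768.
Step 4 — H = 1 - j0.002768.
Step 5 — Magnitude: |H| = 1 (-0.0 dB); phase: φ = -0.2°.

|H| = 1 (-0.0 dB), φ = -0.2°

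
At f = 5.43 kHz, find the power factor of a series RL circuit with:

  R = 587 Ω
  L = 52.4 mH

Step 1 — Angular frequency: ω = 2π·f = 2π·5430 = 3.412e+04 rad/s.
Step 2 — Component impedances:
  R: Z = R = 587 Ω
  L: Z = jωL = j·3.412e+04·0.0524 = 0 + j1788 Ω
Step 3 — Series combination: Z_total = R + L = 587 + j1788 Ω = 1882∠71.8° Ω.
Step 4 — Power factor: PF = cos(φ) = Re(Z)/|Z| = 587/1881.7 = 0.312.
Step 5 — Type: Im(Z) = 1788 ⇒ lagging (phase φ = 71.8°).

PF = 0.312 (lagging, φ = 71.8°)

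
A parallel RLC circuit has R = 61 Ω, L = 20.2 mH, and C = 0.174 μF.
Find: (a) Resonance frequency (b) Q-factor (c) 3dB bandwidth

Step 1 — Resonance: ω₀ = 1/√(LC) = 1/√(0.0202·1.74e-07) = 1.687e+04 rad/s.
Step 2 — f₀ = ω₀/(2π) = 2685 Hz.
Step 3 — Parallel Q: Q = R/(ω₀L) = 61/(1.687e+04·0.0202) = 0.179.
Step 4 — Bandwidth: Δω = ω₀/Q = 9.422e+04 rad/s; BW = Δω/(2π) = 1.499e+04 Hz.

(a) f₀ = 2685 Hz  (b) Q = 0.179  (c) BW = 1.499e+04 Hz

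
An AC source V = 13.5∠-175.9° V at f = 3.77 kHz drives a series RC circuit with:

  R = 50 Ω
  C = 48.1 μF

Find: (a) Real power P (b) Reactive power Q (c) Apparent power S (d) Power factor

Step 1 — Angular frequency: ω = 2π·f = 2π·3770 = 2.369e+04 rad/s.
Step 2 — Component impedances:
  R: Z = R = 50 Ω
  C: Z = 1/(jωC) = -j/(ω·C) = 0 - j0.8777 Ω
Step 3 — Series combination: Z_total = R + C = 50 - j0.8777 Ω = 50.01∠-1.0° Ω.
Step 4 — Source phasor: V = 13.5∠-175.9° V = -13.47 - j0.9652 V.
Step 5 — Current: I = V / Z = -0.2689 - j0.02402 A = 0.27∠-174.9° A.
Step 6 — Complex power: S = V·I* = 3.644 - j0.06396 VA.
Step 7 — Real power: P = Re(S) = 3.644 W.
Step 8 — Reactive power: Q = Im(S) = -0.06396 VAR.
Step 9 — Apparent power: |S| = 3.644 VA.
Step 10 — Power factor: PF = P/|S| = 0.9998 (leading).

(a) P = 3.644 W  (b) Q = -0.06396 VAR  (c) S = 3.644 VA  (d) PF = 0.9998 (leading)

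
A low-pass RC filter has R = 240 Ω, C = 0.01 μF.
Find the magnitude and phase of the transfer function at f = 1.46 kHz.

Step 1 — Angular frequency: ω = 2π·1460 = 9173 rad/s.
Step 2 — Transfer function: H(jω) = 1/(1 + jωRC).
Step 3 — Denominator: 1 + jωRC = 1 + j·9173·240·1e-08 = 1 + j0.02202.
Step 4 — H = 0.9995 - j0.02201.
Step 5 — Magnitude: |H| = 0.9998 (-0.0 dB); phase: φ = -1.3°.

|H| = 0.9998 (-0.0 dB), φ = -1.3°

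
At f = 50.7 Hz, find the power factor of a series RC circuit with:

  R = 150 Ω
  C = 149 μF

Step 1 — Angular frequency: ω = 2π·f = 2π·50.7 = 318.6 rad/s.
Step 2 — Component impedances:
  R: Z = R = 150 Ω
  C: Z = 1/(jωC) = -j/(ω·C) = 0 - j21.07 Ω
Step 3 — Series combination: Z_total = R + C = 150 - j21.07 Ω = 151.5∠-8.0° Ω.
Step 4 — Power factor: PF = cos(φ) = Re(Z)/|Z| = 150/151.47 = 0.9903.
Step 5 — Type: Im(Z) = -21.07 ⇒ leading (phase φ = -8.0°).

PF = 0.9903 (leading, φ = -8.0°)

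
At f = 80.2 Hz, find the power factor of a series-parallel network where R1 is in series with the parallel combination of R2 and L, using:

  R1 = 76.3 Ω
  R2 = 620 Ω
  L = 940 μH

Step 1 — Angular frequency: ω = 2π·f = 2π·80.2 = 503.9 rad/s.
Step 2 — Component impedances:
  R1: Z = R = 76.3 Ω
  R2: Z = R = 620 Ω
  L: Z = jωL = j·503.9·0.00094 = 0 + j0.4737 Ω
Step 3 — Parallel branch: R2 || L = 1/(1/R2 + 1/L) = 0.0003619 + j0.4737 Ω.
Step 4 — Series with R1: Z_total = R1 + (R2 || L) = 76.3 + j0.4737 Ω = 76.3∠0.4° Ω.
Step 5 — Power factor: PF = cos(φ) = Re(Z)/|Z| = 76.3/76.3 = 1.
Step 6 — Type: Im(Z) = 0.4737 ⇒ lagging (phase φ = 0.4°).

PF = 1 (lagging, φ = 0.4°)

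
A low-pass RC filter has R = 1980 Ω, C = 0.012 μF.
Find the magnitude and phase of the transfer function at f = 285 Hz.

Step 1 — Angular frequency: ω = 2π·285 = 1791 rad/s.
Step 2 — Transfer function: H(jω) = 1/(1 + jωRC).
Step 3 — Denominator: 1 + jωRC = 1 + j·1791·1980·1.2e-08 = 1 + j0.04255.
Step 4 — H = 0.9982 - j0.04247.
Step 5 — Magnitude: |H| = 0.9991 (-0.0 dB); phase: φ = -2.4°.

|H| = 0.9991 (-0.0 dB), φ = -2.4°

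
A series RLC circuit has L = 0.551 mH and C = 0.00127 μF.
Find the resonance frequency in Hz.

Step 1 — Resonance condition Im(Z)=0 gives ω₀ = 1/√(LC).
Step 2 — ω₀ = 1/√(0.000551·1.27e-09) = 1.195e+06 rad/s.
Step 3 — f₀ = ω₀/(2π) = 1.903e+05 Hz.

f₀ = 1.903e+05 Hz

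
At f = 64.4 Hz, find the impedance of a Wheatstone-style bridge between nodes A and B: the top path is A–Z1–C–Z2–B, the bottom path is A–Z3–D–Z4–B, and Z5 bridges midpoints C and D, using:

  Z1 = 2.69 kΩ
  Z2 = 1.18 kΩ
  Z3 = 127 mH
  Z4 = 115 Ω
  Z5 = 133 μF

Step 1 — Angular frequency: ω = 2π·f = 2π·64.4 = 404.6 rad/s.
Step 2 — Component impedances:
  Z1: Z = R = 2690 Ω
  Z2: Z = R = 1180 Ω
  Z3: Z = jωL = j·404.6·0.127 = 0 + j51.39 Ω
  Z4: Z = R = 115 Ω
  Z5: Z = 1/(jωC) = -j/(ω·C) = 0 - j18.58 Ω
Step 3 — Bridge requires nodal analysis (the Z5 bridge couples midpoints C and D, so the two paths cannot be reduced to a simple series/parallel combination). Setting node B to ground and injecting 1 A at node A, the 3-node admittance system at A, C, D solves to V_A = Z_AB = 105.7 + j51.23 Ω = 117.5∠25.9° Ω.

Z = 105.7 + j51.23 Ω = 117.5∠25.9° Ω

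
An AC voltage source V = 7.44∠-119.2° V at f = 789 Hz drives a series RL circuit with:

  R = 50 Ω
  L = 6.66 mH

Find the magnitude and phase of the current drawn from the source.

Step 1 — Angular frequency: ω = 2π·f = 2π·789 = 4957 rad/s.
Step 2 — Component impedances:
  R: Z = R = 50 Ω
  L: Z = jωL = j·4957·0.00666 = 0 + j33.02 Ω
Step 3 — Series combination: Z_total = R + L = 50 + j33.02 Ω = 59.92∠33.4° Ω.
Step 4 — Source phasor: V = 7.44∠-119.2° V = -3.63 - j6.495 V.
Step 5 — Ohm's law: I = V / Z_total = (-3.63 - j6.495) / (50 + j33.02) = -0.1103 - j0.05707 A.
Step 6 — Convert to polar: |I| = 0.1242 A, ∠I = -152.6°.

I = 0.1242∠-152.6° A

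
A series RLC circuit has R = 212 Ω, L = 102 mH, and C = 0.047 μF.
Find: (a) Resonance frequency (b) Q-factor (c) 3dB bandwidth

Step 1 — Resonance condition Im(Z)=0 gives ω₀ = 1/√(LC).
Step 2 — ω₀ = 1/√(0.102·4.7e-08) = 1.444e+04 rad/s.
Step 3 — f₀ = ω₀/(2π) = 2299 Hz.
Step 4 — Series Q: Q = ω₀L/R = 1.444e+04·0.102/212 = 6.949.
Step 5 — 3dB bandwidth: Δω = ω₀/Q = 2078 rad/s; BW = Δω/(2π) = 330.8 Hz.

(a) f₀ = 2299 Hz  (b) Q = 6.949  (c) BW = 330.8 Hz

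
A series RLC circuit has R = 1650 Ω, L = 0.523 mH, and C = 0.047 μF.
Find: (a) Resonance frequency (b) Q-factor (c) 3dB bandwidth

Step 1 — Resonance: ω₀ = 1/√(LC) = 1/√(0.000523·4.7e-08) = 2.017e+05 rad/s.
Step 2 — f₀ = ω₀/(2π) = 3.21e+04 Hz.
Step 3 — Series Q: Q = ω₀L/R = 2.017e+05·0.000523/1650 = 0.06393.
Step 4 — Bandwidth: Δω = ω₀/Q = 3.155e+06 rad/s; BW = Δω/(2π) = 5.021e+05 Hz.

(a) f₀ = 3.21e+04 Hz  (b) Q = 0.06393  (c) BW = 5.021e+05 Hz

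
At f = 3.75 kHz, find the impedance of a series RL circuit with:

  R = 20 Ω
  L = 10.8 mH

Step 1 — Angular frequency: ω = 2π·f = 2π·3750 = 2.356e+04 rad/s.
Step 2 — Component impedances:
  R: Z = R = 20 Ω
  L: Z = jωL = j·2.356e+04·0.0108 = 0 + j254.5 Ω
Step 3 — Series combination: Z_total = R + L = 20 + j254.5 Ω = 255.3∠85.5° Ω.

Z = 20 + j254.5 Ω = 255.3∠85.5° Ω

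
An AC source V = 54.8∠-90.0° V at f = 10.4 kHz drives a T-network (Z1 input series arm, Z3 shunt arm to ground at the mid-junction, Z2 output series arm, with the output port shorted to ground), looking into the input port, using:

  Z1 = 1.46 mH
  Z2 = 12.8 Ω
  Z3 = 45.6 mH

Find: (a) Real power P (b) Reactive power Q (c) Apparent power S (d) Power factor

Step 1 — Angular frequency: ω = 2π·f = 2π·1.04e+04 = 6.535e+04 rad/s.
Step 2 — Component impedances:
  Z1: Z = jωL = j·6.535e+04·0.00146 = 0 + j95.4 Ω
  Z2: Z = R = 12.8 Ω
  Z3: Z = jωL = j·6.535e+04·0.0456 = 0 + j2980 Ω
Step 3 — With the output port shorted to ground, the output series arm Z2 runs from the junction to ground; the shunt arm Z3 also runs from the junction to ground. They appear in parallel: Z3 || Z2 = 12.8 + j0.05498 Ω.
Step 4 — Series with input arm Z1: Z_in = Z1 + (Z3 || Z2) = 12.8 + j95.46 Ω = 96.31∠82.4° Ω.
Step 5 — Source phasor: V = 54.8∠-90.0° V = 0 - j54.8 V.
Step 6 — Current: I = V / Z = -0.5639 - j0.07562 A = 0.569∠-172.4° A.
Step 7 — Complex power: S = V·I* = 4.144 + j30.9 VA.
Step 8 — Real power: P = Re(S) = 4.144 W.
Step 9 — Reactive power: Q = Im(S) = 30.9 VAR.
Step 10 — Apparent power: |S| = 31.18 VA.
Step 11 — Power factor: PF = P/|S| = 0.1329 (lagging).

(a) P = 4.144 W  (b) Q = 30.9 VAR  (c) S = 31.18 VA  (d) PF = 0.1329 (lagging)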